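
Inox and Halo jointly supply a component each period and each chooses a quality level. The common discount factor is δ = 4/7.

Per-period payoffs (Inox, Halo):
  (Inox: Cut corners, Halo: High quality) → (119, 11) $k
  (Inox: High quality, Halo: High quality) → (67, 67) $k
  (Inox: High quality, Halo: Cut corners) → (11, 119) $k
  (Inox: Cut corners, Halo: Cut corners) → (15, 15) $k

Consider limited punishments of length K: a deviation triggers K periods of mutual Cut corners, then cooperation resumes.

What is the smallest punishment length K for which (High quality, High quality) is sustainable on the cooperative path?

3

No profitable deviation requires (67−15)(δ+…+δ^K) ≥ 119−67, i.e. δ+…+δ^K ≥ 1 ≈ 1.0000.
With δ = 4/7, the partial sums are K=1: 0.5714, K=2: 0.8980, K=3: 1.0845.
K = 3 is the first length at which the sum reaches 1.0000.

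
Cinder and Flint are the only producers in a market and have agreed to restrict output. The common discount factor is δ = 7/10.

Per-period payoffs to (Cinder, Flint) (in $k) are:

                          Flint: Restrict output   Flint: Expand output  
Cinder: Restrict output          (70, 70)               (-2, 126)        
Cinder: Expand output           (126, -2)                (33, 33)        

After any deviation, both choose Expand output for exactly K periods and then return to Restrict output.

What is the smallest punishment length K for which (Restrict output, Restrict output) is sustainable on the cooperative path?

IC: δ(1−δ^K)/(1−δ) ≥ (126−70)/(70−33) = 56/37.
With δ = 7/10: need 1 − δ^K ≥ 56/37·(1−7/10)/(7/10), i.e. δ^K ≤ 0.3514.
Since (7/10)^2 = 0.4900 and (7/10)^3 = 0.3430, the smallest such K is 3.

3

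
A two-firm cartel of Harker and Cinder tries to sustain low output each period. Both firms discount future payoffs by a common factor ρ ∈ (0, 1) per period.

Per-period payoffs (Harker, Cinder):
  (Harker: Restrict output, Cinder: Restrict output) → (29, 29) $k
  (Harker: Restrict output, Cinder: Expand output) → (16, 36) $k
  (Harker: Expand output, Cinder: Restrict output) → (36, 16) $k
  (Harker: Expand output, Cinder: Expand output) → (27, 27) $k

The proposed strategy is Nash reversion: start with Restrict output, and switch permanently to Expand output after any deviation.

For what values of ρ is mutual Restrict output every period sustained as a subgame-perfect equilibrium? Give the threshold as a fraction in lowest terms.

7/9

29/(1−ρ) ≥ 36 + 27ρ/(1−ρ)
29 ≥ 36 − 9ρ
ρ ≥ 7/9.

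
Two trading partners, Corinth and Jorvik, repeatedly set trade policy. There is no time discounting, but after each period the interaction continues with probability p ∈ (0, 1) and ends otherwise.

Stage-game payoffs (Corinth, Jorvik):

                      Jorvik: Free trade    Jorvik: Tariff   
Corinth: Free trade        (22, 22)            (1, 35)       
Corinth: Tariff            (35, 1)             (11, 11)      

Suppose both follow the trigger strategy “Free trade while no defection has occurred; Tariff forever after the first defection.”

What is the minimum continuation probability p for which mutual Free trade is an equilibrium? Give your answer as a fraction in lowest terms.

With no time discounting, the continuation probability p plays the role of the discount factor.
Grim-trigger IC: 22/(1−p) ≥ 35 + 11p/(1−p) ⇒ p ≥ (35−22)/(35−11) = 13/24.

13/24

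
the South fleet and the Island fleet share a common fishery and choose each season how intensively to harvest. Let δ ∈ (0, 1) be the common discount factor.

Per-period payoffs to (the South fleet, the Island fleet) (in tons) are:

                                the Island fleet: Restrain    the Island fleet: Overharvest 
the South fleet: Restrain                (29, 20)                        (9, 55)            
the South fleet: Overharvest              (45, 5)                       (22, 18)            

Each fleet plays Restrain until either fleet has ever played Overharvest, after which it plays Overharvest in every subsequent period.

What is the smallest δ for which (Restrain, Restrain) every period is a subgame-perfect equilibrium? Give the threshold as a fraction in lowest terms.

35/37

For the South fleet: deviation gain 45−29 = 16, per-period punishment loss 29−22 = 7. IC gives δ ≥ 16/23.
For the Island fleet: gain 35, loss 2 per period, so δ ≥ 35/37.
The tighter constraint is the Island fleet's, so cooperation needs δ ≥ 35/37.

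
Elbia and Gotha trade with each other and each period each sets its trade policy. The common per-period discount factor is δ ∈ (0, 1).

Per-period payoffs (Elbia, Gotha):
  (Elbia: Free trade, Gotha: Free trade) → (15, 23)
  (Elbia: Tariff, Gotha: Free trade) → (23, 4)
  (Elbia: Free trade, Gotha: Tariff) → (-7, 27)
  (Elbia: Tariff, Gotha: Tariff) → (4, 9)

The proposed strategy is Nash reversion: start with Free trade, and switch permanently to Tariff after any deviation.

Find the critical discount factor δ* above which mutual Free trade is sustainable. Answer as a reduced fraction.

Elbia's threshold: (23−15)/(23−4) = 8/19.
Gotha's threshold: (27−23)/(27−9) = 2/9.
8/19 > 2/9, so Elbia binds and δ* = 8/19.

8/19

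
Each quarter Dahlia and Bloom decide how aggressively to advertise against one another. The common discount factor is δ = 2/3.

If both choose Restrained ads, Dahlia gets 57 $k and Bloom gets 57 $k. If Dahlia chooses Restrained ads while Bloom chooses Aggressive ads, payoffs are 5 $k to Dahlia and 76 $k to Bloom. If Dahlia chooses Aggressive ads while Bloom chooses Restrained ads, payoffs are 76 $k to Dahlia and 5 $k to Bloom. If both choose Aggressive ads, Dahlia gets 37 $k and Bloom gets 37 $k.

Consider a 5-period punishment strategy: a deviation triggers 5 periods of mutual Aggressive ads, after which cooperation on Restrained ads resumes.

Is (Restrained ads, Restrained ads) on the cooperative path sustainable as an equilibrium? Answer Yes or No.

Yes

A one-shot deviation gives 76 now, then 37 for 5 periods, then back to 57.
Gain from deviating: (76−57) today; loss: (57−37) in each of the next 5 periods.
No-deviation condition: (57−37)(δ+…+δ^5) ≥ 76−57, i.e. δ+…+δ^5 ≥ 19/20.
At δ = 2/3: δ+…+δ^5 = 1.7366 ≥ 0.9500.
So cooperation is sustainable.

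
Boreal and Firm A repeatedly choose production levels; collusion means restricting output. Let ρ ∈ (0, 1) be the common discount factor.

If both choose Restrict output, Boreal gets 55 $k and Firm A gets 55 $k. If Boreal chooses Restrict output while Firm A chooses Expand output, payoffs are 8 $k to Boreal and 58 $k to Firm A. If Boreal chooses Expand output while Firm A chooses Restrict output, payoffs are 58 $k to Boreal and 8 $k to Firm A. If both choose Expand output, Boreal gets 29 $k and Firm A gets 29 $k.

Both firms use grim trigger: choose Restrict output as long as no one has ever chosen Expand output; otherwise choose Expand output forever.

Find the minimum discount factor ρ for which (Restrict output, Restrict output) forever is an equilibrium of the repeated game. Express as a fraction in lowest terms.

3/29

55/(1−ρ) ≥ 58 + 29ρ/(1−ρ)
55 ≥ 58 − 29ρ
ρ ≥ 3/29.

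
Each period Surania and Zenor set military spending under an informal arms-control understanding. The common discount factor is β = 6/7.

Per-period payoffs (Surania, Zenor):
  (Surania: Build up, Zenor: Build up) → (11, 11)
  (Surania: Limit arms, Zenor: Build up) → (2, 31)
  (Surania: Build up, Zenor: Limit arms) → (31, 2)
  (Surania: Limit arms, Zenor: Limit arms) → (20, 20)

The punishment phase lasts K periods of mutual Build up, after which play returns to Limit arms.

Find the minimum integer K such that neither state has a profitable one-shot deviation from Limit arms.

2

IC: β(1−β^K)/(1−β) ≥ (31−20)/(20−11) = 11/9.
With β = 6/7: need 1 − β^K ≥ 11/9·(1−6/7)/(6/7), i.e. β^K ≤ 0.7963.
Since (6/7)^1 = 0.8571 and (6/7)^2 = 0.7347, the smallest such K is 2.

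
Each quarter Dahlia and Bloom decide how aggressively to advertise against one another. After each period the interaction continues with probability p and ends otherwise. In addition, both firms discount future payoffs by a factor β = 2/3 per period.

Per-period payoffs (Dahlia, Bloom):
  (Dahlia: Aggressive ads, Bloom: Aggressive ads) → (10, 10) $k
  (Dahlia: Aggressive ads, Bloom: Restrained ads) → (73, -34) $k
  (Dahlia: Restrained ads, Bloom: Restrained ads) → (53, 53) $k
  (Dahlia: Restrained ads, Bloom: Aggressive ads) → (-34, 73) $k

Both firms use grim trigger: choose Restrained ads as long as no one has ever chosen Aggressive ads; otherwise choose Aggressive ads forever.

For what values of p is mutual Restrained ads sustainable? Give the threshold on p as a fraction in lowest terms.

With continuation probability p and discount β, the effective per-period discount factor is βp.
Grim-trigger IC: βp ≥ (73−53)/(73−10) = 20/63.
So p ≥ (20/63)/(2/3) = 10/21.

10/21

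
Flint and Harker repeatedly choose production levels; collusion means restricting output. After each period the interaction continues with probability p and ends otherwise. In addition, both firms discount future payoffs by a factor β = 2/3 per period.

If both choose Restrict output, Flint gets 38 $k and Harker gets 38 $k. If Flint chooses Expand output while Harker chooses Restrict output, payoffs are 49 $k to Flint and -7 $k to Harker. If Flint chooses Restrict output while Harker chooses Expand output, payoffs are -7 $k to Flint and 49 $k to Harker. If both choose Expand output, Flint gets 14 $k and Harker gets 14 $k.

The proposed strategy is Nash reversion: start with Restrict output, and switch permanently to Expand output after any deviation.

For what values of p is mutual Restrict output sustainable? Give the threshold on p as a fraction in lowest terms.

33/70

With continuation probability p and discount β, the effective per-period discount factor is βp.
Grim-trigger IC: βp ≥ (49−38)/(49−14) = 11/35.
So p ≥ (11/35)/(2/3) = 33/70.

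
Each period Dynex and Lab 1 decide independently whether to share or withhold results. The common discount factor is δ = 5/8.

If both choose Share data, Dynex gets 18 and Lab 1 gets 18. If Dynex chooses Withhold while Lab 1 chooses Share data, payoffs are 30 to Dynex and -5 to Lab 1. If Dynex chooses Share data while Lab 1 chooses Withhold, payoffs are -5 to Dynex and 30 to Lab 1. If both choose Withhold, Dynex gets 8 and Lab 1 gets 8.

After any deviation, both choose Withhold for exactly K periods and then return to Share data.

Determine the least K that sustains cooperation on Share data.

3

No profitable deviation requires (18−8)(δ+…+δ^K) ≥ 30−18, i.e. δ+…+δ^K ≥ 6/5 ≈ 1.2000.
With δ = 5/8, the partial sums are K=1: 0.6250, K=2: 1.0156, K=3: 1.2598.
K = 3 is the first length at which the sum reaches 1.2000.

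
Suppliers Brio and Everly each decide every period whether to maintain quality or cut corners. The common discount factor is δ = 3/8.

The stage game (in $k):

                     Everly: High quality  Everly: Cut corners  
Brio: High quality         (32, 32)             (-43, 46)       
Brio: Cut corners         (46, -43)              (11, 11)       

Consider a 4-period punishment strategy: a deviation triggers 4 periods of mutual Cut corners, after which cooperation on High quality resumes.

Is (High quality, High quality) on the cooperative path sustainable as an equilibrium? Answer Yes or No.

No

A one-shot deviation gives 46 now, then 11 for 4 periods, then back to 32.
Gain from deviating: (46−32) today; loss: (32−11) in each of the next 4 periods.
No-deviation condition: (32−11)(δ+…+δ^4) ≥ 46−32, i.e. δ+…+δ^4 ≥ 2/3.
At δ = 3/8: δ+…+δ^4 = 0.5881 < 0.6667.
So cooperation is not sustainable.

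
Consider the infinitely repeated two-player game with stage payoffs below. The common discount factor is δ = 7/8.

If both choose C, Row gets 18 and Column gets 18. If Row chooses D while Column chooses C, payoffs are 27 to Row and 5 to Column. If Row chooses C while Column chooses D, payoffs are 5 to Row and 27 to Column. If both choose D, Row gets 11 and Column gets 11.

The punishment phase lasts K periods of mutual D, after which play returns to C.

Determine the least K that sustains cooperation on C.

2

Need Σ_{k=1}^{K} δ^k ≥ (27−18)/(18−11) = 1.2857 at δ = 7/8.
At K = 1 the sum is 0.8750 < 1.2857; at K = 2 it is 1.6406 ≥ 1.2857.
So the minimum punishment length is K = 2.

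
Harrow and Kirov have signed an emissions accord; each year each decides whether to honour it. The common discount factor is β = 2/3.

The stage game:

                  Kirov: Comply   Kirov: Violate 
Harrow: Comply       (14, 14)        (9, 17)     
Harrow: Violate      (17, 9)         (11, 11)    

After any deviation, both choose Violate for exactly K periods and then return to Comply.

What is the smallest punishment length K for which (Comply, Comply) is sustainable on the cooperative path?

IC: β(1−β^K)/(1−β) ≥ (17−14)/(14−11) = 1.
With β = 2/3: need 1 − β^K ≥ 1·(1−2/3)/(2/3), i.e. β^K ≤ 0.5000.
Since (2/3)^1 = 0.6667 and (2/3)^2 = 0.4444, the smallest such K is 2.

2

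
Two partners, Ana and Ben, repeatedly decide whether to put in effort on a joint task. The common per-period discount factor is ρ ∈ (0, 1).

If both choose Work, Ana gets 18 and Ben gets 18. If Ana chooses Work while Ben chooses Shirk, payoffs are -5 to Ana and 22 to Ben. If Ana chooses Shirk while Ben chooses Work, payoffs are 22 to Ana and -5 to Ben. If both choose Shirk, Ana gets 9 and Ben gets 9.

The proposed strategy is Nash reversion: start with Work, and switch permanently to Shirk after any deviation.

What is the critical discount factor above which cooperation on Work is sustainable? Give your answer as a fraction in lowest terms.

Under grim trigger the critical discount factor is (T−C)/(T−P) with T = 22, C = 18, P = 9.
ρ* = (22−18)/(22−9) = 4/13.

4/13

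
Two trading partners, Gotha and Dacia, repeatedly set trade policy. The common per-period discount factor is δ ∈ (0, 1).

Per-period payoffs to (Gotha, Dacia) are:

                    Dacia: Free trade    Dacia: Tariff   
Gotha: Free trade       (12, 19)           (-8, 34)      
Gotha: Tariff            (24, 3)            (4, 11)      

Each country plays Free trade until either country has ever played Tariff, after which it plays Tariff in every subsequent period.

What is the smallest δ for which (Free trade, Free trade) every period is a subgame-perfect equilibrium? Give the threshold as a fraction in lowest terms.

Gotha: cooperation gives 12 each period; deviation gives 24 once then 4 forever.
  12/(1−δ) ≥ 24 + 4δ/(1−δ) ⇒ δ ≥ 12/20 = 3/5.
Dacia: cooperation gives 19 each period; deviation gives 34 once then 11 forever.
  δ ≥ 15/23.
Both must hold, so the binding constraint is Dacia's: δ ≥ 15/23.

15/23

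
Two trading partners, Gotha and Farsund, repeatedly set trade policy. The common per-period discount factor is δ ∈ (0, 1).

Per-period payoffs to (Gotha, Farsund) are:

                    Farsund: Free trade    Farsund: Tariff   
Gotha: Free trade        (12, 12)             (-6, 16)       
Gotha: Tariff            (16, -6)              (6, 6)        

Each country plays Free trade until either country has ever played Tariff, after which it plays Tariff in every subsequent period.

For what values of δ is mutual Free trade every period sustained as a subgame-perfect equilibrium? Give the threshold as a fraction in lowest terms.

Under grim trigger the critical discount factor is (T−C)/(T−P) with T = 16, C = 12, P = 6.
δ* = (16−12)/(16−6) = 4/10 = 2/5.

2/5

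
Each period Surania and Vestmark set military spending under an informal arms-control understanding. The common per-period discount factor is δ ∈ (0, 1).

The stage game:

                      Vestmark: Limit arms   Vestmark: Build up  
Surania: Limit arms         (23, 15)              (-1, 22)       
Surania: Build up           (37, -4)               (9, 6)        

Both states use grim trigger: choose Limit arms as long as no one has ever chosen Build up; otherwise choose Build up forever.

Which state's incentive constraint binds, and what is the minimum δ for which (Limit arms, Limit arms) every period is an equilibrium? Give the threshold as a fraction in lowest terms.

Surania; δ ≥ 1/2

Surania's threshold: (37−23)/(37−9) = 1/2.
Vestmark's threshold: (22−15)/(22−6) = 7/16.
1/2 > 7/16, so Surania binds and δ* = 1/2.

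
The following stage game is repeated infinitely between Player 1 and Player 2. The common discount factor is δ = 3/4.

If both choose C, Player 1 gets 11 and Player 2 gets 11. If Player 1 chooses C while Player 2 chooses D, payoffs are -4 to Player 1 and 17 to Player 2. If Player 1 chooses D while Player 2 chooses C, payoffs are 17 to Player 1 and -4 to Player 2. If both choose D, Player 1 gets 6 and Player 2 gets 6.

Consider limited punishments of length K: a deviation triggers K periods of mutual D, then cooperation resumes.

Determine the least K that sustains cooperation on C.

IC: δ(1−δ^K)/(1−δ) ≥ (17−11)/(11−6) = 6/5.
With δ = 3/4: need 1 − δ^K ≥ 6/5·(1−3/4)/(3/4), i.e. δ^K ≤ 0.6000.
Since (3/4)^1 = 0.7500 and (3/4)^2 = 0.5625, the smallest such K is 2.

2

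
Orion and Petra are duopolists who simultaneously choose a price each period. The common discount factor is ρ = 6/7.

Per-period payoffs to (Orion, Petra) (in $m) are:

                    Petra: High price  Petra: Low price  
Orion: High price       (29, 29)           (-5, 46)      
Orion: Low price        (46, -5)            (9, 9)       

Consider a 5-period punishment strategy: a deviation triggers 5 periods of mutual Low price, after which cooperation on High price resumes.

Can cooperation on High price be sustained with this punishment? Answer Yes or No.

Yes

A one-shot deviation gives 46 now, then 9 for 5 periods, then back to 29.
Gain from deviating: (46−29) today; loss: (29−9) in each of the next 5 periods.
No-deviation condition: (29−9)(ρ+…+ρ^5) ≥ 46−29, i.e. ρ+…+ρ^5 ≥ 17/20.
At ρ = 6/7: ρ+…+ρ^5 = 3.2240 ≥ 0.8500.
So cooperation is sustainable.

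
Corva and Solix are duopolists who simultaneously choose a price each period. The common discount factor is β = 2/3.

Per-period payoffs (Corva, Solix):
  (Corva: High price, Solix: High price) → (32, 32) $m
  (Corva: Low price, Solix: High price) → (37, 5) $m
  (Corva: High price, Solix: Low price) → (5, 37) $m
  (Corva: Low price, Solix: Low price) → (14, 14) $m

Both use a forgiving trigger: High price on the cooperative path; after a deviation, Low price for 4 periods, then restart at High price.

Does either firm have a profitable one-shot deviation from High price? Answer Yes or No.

No

IC: β+…+β^4 ≥ (37−32)/(32−14) = 5/18.
At β = 2/3: partial sum = 1.6049 ≥ 0.2778. Cooperation sustainable.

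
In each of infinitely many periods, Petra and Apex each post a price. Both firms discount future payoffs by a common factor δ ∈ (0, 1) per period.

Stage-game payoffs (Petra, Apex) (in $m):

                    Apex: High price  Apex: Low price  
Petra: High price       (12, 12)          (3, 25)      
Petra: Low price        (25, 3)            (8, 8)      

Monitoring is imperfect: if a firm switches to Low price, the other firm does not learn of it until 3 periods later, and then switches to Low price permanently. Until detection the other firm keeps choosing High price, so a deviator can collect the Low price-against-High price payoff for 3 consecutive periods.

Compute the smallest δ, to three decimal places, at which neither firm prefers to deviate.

A deviator earns 25 for 3 periods, then 8 forever; cooperating earns 12 forever. Multiplying the IC by (1−δ):
12 ≥ 25(1−δ^3) + 8δ^3, so 17·δ^3 ≥ 13 and δ^3 ≥ 13/17.
δ ≥ (13/17)^(1/3) ≈ 0.914.

0.914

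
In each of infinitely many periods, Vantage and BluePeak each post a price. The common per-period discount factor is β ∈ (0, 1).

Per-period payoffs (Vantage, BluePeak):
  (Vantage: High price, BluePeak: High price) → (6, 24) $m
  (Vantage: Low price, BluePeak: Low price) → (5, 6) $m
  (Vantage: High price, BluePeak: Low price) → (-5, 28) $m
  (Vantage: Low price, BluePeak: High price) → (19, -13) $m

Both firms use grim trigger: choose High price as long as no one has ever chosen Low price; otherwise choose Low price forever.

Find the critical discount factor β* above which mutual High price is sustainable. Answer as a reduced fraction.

Vantage's threshold: (19−6)/(19−5) = 13/14.
BluePeak's threshold: (28−24)/(28−6) = 2/11.
13/14 > 2/11, so Vantage binds and β* = 13/14.

13/14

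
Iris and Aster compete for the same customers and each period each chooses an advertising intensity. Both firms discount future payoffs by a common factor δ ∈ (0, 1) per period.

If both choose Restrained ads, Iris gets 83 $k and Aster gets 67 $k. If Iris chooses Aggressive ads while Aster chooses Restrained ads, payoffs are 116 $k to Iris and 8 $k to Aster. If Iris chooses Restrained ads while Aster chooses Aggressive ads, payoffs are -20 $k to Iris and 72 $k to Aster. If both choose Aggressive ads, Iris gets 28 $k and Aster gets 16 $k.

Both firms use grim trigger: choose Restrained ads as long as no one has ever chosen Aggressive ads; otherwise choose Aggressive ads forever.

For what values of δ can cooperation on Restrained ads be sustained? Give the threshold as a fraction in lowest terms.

Iris's threshold: (116−83)/(116−28) = 3/8.
Aster's threshold: (72−67)/(72−16) = 5/56.
3/8 > 5/56, so Iris binds and δ* = 3/8.

3/8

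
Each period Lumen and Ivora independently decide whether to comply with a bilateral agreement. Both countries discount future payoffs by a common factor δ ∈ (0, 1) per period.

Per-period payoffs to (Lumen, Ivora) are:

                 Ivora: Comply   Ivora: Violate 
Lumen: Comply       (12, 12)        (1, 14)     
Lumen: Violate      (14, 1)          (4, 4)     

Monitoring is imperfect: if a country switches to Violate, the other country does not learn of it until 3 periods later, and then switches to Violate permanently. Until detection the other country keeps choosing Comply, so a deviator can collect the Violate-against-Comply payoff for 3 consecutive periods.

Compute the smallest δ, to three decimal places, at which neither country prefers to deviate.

0.585

Deviating for the 3 undetected periods gains 14−12 = 2 per period over cooperation, then loses 12−4 = 8 per period forever once punishment starts.
Gain: 2(1 + δ + … + δ^2); loss: 8·δ^3/(1−δ).
No profitable deviation ⇔ 2(1−δ^3) ≤ 8·δ^3, i.e. δ^3 ≥ 2/(2+8) = 1/5.
Hence δ ≥ (1/5)^(1/3) ≈ 0.585.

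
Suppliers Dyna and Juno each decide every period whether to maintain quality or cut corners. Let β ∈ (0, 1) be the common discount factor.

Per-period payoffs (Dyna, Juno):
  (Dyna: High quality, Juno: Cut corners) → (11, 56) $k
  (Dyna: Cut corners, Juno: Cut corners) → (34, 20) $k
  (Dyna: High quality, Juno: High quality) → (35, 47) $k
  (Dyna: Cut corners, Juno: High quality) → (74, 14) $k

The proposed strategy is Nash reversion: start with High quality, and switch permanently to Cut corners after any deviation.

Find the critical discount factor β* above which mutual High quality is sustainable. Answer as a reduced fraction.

39/40

Dyna's threshold: (74−35)/(74−34) = 39/40.
Juno's threshold: (56−47)/(56−20) = 1/4.
39/40 > 1/4, so Dyna binds and β* = 39/40.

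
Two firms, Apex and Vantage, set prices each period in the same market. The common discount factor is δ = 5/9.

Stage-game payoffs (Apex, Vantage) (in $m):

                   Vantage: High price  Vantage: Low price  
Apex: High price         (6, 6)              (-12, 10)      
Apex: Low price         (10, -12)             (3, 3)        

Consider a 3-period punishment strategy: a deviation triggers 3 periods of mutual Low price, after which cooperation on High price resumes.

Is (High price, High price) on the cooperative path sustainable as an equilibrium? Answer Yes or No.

A one-shot deviation gives 10 now, then 3 for 3 periods, then back to 6.
Gain from deviating: (10−6) today; loss: (6−3) in each of the next 3 periods.
No-deviation condition: (6−3)(δ+…+δ^3) ≥ 10−6, i.e. δ+…+δ^3 ≥ 4/3.
At δ = 5/9: δ+…+δ^3 = 1.0357 < 1.3333.
So cooperation is not sustainable.

No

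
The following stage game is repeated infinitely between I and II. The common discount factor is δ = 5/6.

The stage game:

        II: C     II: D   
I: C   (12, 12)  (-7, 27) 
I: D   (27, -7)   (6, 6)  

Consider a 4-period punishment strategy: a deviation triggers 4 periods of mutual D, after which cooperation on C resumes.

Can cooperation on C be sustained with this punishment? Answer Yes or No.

A one-shot deviation gives 27 now, then 6 for 4 periods, then back to 12.
Gain from deviating: (27−12) today; loss: (12−6) in each of the next 4 periods.
No-deviation condition: (12−6)(δ+…+δ^4) ≥ 27−12, i.e. δ+…+δ^4 ≥ 5/2.
At δ = 5/6: δ+…+δ^4 = 2.5887 ≥ 2.5000.
So cooperation is sustainable.

Yes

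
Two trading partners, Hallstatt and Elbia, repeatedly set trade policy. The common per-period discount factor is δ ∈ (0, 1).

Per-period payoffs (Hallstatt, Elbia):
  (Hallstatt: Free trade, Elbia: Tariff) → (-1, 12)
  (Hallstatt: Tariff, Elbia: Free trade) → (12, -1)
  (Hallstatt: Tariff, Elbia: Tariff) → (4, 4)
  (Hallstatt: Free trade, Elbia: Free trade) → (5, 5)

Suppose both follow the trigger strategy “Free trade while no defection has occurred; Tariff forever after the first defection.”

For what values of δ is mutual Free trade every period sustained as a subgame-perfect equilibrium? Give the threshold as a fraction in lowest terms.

One-period gain from deviating is 12 − 5 = 7. The loss is 5 − 4 = 1 in every subsequent period, with present value 1·δ/(1−δ).
Deviation is unprofitable when 1·δ/(1−δ) ≥ 7, i.e. δ/(1−δ) ≥ 7.
Equivalently δ ≥ 7/(7+1) = 7/8.

7/8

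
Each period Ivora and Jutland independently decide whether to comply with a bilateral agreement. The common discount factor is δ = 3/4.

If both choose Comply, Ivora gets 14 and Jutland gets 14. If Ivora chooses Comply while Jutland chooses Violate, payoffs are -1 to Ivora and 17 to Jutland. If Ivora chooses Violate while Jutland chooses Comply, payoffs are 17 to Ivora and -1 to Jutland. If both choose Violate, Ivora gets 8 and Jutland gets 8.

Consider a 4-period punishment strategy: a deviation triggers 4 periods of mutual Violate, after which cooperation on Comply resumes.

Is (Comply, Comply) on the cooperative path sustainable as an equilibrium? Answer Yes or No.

Yes

Comparing payoff streams over the 5 periods until play realigns: cooperate → 14(1+δ+…+δ^4); deviate → 17 + 8(δ+…+δ^4).
Cooperation is sustained iff (14−8)(δ+…+δ^4) ≥ 17−14.
δ+…+δ^4 = 3/4·(1−(3/4)^4)/(1−3/4) = 2.0508, and (17−14)/(14−8) = 0.5000.
2.0508 ≥ 0.5000, so cooperation is sustainable.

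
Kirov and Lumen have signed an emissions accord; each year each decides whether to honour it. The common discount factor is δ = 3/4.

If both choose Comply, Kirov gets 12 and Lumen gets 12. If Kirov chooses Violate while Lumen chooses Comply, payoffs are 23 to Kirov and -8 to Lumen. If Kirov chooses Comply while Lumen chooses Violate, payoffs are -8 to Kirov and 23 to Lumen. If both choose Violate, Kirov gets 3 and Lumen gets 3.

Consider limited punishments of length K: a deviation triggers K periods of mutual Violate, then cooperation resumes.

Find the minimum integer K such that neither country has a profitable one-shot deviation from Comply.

2

No profitable deviation requires (12−3)(δ+…+δ^K) ≥ 23−12, i.e. δ+…+δ^K ≥ 11/9 ≈ 1.2222.
With δ = 3/4, the partial sums are K=1: 0.7500, K=2: 1.3125.
K = 2 is the first length at which the sum reaches 1.2222.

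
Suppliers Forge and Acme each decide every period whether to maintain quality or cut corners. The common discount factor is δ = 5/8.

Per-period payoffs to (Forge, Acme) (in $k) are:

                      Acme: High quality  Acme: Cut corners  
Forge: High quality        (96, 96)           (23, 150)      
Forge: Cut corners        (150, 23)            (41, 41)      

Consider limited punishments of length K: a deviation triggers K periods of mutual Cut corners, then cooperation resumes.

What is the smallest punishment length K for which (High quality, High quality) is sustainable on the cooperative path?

2

IC: δ(1−δ^K)/(1−δ) ≥ (150−96)/(96−41) = 54/55.
With δ = 5/8: need 1 − δ^K ≥ 54/55·(1−5/8)/(5/8), i.e. δ^K ≤ 0.4109.
Since (5/8)^1 = 0.6250 and (5/8)^2 = 0.3906, the smallest such K is 2.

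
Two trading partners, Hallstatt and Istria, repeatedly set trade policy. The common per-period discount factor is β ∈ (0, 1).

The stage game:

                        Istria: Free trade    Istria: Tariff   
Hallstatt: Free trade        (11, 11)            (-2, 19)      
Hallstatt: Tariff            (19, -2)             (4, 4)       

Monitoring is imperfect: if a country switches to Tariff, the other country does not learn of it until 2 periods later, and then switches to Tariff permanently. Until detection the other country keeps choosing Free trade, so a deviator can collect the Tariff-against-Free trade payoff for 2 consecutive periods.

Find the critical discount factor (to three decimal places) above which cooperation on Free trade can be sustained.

The best deviation is to choose Tariff for all 2 undetected periods, earning 19 each, then 4 forever once detected.
Deviation value: 19(1−β^2)/(1−β) + 4β^2/(1−β); cooperation value: 11/(1−β).
IC: 11 ≥ 19(1−β^2) + 4β^2 = 19 − 15β^2.
So β^2 ≥ 8/15, giving β ≥ (8/15)^(1/2) ≈ 0.730.

0.730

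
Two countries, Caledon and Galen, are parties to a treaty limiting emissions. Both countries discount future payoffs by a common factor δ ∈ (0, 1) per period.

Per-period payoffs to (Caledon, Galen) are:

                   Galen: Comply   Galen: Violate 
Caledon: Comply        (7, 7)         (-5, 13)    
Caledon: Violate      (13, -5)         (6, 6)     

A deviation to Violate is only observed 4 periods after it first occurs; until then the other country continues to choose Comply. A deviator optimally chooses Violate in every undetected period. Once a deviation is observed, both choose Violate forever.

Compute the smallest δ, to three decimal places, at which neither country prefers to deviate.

0.962

Deviating for the 4 undetected periods gains 13−7 = 6 per period over cooperation, then loses 7−6 = 1 per period forever once punishment starts.
Gain: 6(1 + δ + … + δ^3); loss: 1·δ^4/(1−δ).
No profitable deviation ⇔ 6(1−δ^4) ≤ 1·δ^4, i.e. δ^4 ≥ 6/(6+1) = 6/7.
Hence δ ≥ (6/7)^(1/4) ≈ 0.962.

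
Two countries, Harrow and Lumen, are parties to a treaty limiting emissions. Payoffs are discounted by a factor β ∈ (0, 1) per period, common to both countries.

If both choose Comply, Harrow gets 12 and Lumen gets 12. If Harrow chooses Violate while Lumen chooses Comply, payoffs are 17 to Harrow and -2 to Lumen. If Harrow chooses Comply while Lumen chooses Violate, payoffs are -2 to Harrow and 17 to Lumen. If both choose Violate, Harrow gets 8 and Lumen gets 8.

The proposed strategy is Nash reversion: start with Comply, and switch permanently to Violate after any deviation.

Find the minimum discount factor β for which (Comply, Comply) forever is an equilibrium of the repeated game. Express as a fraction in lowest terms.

5/9

12/(1−β) ≥ 17 + 8β/(1−β)
12 ≥ 17 − 9β
β ≥ 5/9.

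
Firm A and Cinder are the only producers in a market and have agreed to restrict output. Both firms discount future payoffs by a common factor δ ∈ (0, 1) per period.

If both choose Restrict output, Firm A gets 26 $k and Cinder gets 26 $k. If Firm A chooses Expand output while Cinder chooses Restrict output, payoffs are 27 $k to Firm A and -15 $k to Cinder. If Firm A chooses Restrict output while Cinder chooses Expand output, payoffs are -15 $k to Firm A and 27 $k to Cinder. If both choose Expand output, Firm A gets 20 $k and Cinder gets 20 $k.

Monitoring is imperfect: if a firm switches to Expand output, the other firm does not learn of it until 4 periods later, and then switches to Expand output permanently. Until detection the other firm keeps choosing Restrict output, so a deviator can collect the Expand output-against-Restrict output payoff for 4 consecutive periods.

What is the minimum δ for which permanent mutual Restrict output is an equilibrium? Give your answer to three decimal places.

0.615

Deviating for the 4 undetected periods gains 27−26 = 1 per period over cooperation, then loses 26−20 = 6 per period forever once punishment starts.
Gain: 1(1 + δ + … + δ^3); loss: 6·δ^4/(1−δ).
No profitable deviation ⇔ 1(1−δ^4) ≤ 6·δ^4, i.e. δ^4 ≥ 1/(1+6) = 1/7.
Hence δ ≥ (1/7)^(1/4) ≈ 0.615.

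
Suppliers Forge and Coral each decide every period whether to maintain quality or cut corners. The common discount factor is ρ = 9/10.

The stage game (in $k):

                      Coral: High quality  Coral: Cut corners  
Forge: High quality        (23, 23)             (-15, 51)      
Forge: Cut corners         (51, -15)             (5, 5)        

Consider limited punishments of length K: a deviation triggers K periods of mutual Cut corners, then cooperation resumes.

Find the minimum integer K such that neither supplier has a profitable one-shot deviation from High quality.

2

No profitable deviation requires (23−5)(ρ+…+ρ^K) ≥ 51−23, i.e. ρ+…+ρ^K ≥ 14/9 ≈ 1.5556.
With ρ = 9/10, the partial sums are K=1: 0.9000, K=2: 1.7100.
K = 2 is the first length at which the sum reaches 1.5556.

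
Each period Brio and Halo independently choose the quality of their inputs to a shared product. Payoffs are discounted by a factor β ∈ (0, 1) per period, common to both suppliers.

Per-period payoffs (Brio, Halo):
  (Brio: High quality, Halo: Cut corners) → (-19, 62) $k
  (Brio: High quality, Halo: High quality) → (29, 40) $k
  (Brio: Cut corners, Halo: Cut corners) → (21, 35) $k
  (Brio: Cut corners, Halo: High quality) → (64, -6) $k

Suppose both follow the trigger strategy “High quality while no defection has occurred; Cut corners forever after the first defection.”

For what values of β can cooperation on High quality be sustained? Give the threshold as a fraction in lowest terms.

22/27

Brio: cooperation gives 29 each period; deviation gives 64 once then 21 forever.
  29/(1−β) ≥ 64 + 21β/(1−β) ⇒ β ≥ 35/43.
Halo: cooperation gives 40 each period; deviation gives 62 once then 35 forever.
  β ≥ 22/27.
Both must hold, so the binding constraint is Halo's: β ≥ 22/27.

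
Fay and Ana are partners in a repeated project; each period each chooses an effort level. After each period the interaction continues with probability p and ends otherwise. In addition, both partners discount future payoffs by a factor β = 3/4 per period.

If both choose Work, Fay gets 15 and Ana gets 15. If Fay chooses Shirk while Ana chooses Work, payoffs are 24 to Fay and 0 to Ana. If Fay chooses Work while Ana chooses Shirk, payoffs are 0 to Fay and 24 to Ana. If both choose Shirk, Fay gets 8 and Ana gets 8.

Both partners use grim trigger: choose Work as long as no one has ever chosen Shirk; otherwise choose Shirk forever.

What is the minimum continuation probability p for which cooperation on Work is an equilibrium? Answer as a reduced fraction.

3/4

Expected continuation weight on next period's payoff is β·p = 3/4·p, which plays the role of the discount factor.
Cooperation requires 3/4·p ≥ (24−15)/(24−8) = 9/16, hence p ≥ 3/4.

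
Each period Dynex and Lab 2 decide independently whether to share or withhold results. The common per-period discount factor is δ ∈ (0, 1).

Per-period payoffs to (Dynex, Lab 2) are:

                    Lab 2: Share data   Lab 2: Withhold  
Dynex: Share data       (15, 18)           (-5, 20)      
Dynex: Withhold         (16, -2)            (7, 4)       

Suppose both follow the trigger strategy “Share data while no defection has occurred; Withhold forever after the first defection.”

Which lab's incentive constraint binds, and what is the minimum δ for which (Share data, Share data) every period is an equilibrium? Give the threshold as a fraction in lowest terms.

Lab 2; δ ≥ 1/8

Dynex's threshold: (16−15)/(16−7) = 1/9.
Lab 2's threshold: (20−18)/(20−4) = 1/8.
1/9 < 1/8, so Lab 2 binds and δ* = 1/8.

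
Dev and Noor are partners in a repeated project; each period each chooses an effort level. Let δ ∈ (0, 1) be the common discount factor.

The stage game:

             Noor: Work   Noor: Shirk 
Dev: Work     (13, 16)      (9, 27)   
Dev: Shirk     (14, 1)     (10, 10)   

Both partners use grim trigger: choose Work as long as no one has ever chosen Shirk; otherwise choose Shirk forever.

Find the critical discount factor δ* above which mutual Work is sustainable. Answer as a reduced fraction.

Dev: cooperation gives 13 each period; deviation gives 14 once then 10 forever.
  13/(1−δ) ≥ 14 + 10δ/(1−δ) ⇒ δ ≥ 1/4.
Noor: cooperation gives 16 each period; deviation gives 27 once then 10 forever.
  δ ≥ 11/17.
Both must hold, so the binding constraint is Noor's: δ ≥ 11/17.

11/17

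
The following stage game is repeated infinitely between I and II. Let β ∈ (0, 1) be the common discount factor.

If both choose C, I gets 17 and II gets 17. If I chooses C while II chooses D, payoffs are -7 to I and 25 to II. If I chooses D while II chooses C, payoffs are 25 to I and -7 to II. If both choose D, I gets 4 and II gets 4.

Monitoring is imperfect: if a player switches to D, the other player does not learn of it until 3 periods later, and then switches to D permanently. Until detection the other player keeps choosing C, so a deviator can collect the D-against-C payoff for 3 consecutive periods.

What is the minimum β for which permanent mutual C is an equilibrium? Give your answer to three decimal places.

A deviator earns 25 for 3 periods, then 4 forever; cooperating earns 17 forever. Multiplying the IC by (1−β):
17 ≥ 25(1−β^3) + 4β^3, so 21·β^3 ≥ 8 and β^3 ≥ 8/21.
β ≥ (8/21)^(1/3) ≈ 0.725.

0.725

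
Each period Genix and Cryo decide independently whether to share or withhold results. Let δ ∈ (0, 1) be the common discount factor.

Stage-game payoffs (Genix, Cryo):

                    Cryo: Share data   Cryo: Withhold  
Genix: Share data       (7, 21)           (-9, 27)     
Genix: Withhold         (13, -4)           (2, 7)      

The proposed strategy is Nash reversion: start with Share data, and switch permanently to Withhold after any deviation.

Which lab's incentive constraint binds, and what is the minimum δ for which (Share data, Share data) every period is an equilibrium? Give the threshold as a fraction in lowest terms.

Genix's threshold: (13−7)/(13−2) = 6/11.
Cryo's threshold: (27−21)/(27−7) = 3/10.
6/11 > 3/10, so Genix binds and δ* = 6/11.

Genix; δ ≥ 6/11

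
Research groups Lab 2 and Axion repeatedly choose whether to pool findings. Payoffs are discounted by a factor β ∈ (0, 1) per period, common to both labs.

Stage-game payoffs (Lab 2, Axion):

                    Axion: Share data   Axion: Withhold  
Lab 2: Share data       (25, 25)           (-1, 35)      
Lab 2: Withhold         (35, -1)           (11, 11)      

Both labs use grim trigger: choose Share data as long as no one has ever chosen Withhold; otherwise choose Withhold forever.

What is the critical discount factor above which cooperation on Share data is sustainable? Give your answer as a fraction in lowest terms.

5/12

One-period gain from deviating is 35 − 25 = 10. The loss is 25 − 11 = 14 in every subsequent period, with present value 14·β/(1−β).
Deviation is unprofitable when 14·β/(1−β) ≥ 10, i.e. β/(1−β) ≥ 5/7.
Equivalently β ≥ 10/(10+14) = 5/12.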